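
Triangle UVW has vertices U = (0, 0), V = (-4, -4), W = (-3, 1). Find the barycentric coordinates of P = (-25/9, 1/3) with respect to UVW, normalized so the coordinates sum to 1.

Signed area of the reference triangle: [UVW] = ½·(0·(-4−1) + (-4)·(1−0) + (-3)·(0−(-4))) = ½·(0 − 4 − 12) = -8.
[PVW] = ½·((-25/9)·(-4−1) + (-4)·(1−(1/3)) + (-3)·(1/3−(-4))) = ½·(125/9 − 8/3 − 13) = -8/9, so the U-coordinate is (-8/9)/(-8) = 1/9.
[UPW] = ½·(0·(1/3−1) + (-25/9)·(1−0) + (-3)·(0−(1/3))) = ½·(0 − 25/9 + 1) = -8/9, so the V-coordinate is 1/9.
[UVP] = ½·(0·(-4−(1/3)) + (-4)·(1/3−0) + (-25/9)·(0−(-4))) = ½·(0 − 4/3 − 100/9) = -56/9, so the W-coordinate is 7/9.

(1/9, 1/9, 7/9)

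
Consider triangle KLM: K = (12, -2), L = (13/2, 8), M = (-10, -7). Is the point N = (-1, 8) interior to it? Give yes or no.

no

Barycentric coordinates of N: (-5/11, 38/33, 10/33).
The three coordinates are negative, positive, positive; a point is interior exactly when all three are positive.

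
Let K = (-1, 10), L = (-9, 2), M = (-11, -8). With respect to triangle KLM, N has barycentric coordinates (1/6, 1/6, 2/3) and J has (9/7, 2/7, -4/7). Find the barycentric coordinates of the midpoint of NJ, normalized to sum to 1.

(61/84, 19/84, 1/21)

Since both coordinate triples sum to 1, the midpoint's barycentrics are the componentwise average.
(1/6+9/7)/2 = 61/84; similarly 19/84 and 1/21.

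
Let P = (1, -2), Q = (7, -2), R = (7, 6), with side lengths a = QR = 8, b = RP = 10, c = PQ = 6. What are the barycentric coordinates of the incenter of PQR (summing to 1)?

(1/3, 5/12, 1/4)

The incenter has barycentric coordinates proportional to the opposite side lengths: (8 : 10 : 6).
Normalizing by 8+10+6 = 24 gives (1/3, 5/12, 1/4).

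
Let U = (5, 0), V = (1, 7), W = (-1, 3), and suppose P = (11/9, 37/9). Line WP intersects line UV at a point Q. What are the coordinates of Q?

(7/3, 14/3)

Barycentric coordinates of P with respect to UVW: (2/9, 4/9, 1/3).
On side UV the W-coordinate is zero; dropping P's W-weight 1/3 and renormalizing the remaining 2/9 : 4/9 gives weights 1/3, 2/3 on U, V.
Q = (1/3)·(5, 0) + (2/3)·(1, 7) = (7/3, 14/3).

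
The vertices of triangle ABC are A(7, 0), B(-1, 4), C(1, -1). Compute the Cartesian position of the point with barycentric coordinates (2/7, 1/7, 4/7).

P = (2/7)·A + (1/7)·B + (4/7)·C.
x-coordinate: (2/7)·7 + (1/7)·(-1) + (4/7)·1 = 17/7.
y-coordinate: (2/7)·0 + (1/7)·4 + (4/7)·(-1) = 0.

(17/7, 0)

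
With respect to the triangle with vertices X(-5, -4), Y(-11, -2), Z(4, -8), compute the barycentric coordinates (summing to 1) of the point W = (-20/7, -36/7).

(2/7, 2/7, 3/7)

Signed area of the reference triangle: [XYZ] = ½·((-5)·(-2−(-8)) + (-11)·(-8−(-4)) + 4·(-4−(-2))) = ½·(-30 + 44 − 8) = 3.
[WYZ] = ½·((-20/7)·(-2−(-8)) + (-11)·(-8−(-36/7)) + 4·(-36/7−(-2))) = ½·(-120/7 + 220/7 − 88/7) = 6/7, so the X-coordinate is (6/7)/3 = 2/7.
[XWZ] = ½·((-5)·(-36/7−(-8)) + (-20/7)·(-8−(-4)) + 4·(-4−(-36/7))) = ½·(-100/7 + 80/7 + 32/7) = 6/7, so the Y-coordinate is 2/7.
[XYW] = ½·((-5)·(-2−(-36/7)) + (-11)·(-36/7−(-4)) + (-20/7)·(-4−(-2))) = ½·(-110/7 + 88/7 + 40/7) = 9/7, so the Z-coordinate is 3/7.
Check: 2/7 + 2/7 + 3/7 = 1.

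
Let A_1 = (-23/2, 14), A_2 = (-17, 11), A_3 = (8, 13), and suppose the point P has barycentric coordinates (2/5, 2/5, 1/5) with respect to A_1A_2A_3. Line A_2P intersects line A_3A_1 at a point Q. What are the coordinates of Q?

(-5, 41/3)

Line A_2P meets A_3A_1 where the A_2-coordinate vanishes; zeroing P's A_2-weight and renormalizing leaves A_3, A_1-weights 1/5 : 2/5 → (1/3, 2/3).
So Q = (1/3)·A_3 + (2/3)·A_1 = (-5, 41/3).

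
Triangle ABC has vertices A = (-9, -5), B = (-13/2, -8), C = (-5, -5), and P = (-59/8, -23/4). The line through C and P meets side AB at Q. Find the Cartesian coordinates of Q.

Barycentric coordinates of P with respect to ABC: (1/2, 1/4, 1/4).
On side AB the C-coordinate is zero; dropping P's C-weight 1/4 and renormalizing the remaining 1/2 : 1/4 gives weights 2/3, 1/3 on A, B.
Q = (2/3)·(-9, -5) + (1/3)·(-13/2, -8) = (-49/6, -6).

(-49/6, -6)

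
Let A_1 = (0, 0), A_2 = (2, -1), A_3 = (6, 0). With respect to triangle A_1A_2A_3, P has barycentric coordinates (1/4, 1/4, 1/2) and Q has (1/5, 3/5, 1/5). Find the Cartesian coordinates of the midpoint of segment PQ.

(59/20, -17/40)

Barycentric coordinates of the midpoint are the average: (9/40, 17/40, 7/20).
Converting: (9/40)·A_1 + (17/40)·A_2 + (7/20)·A_3 = (59/20, -17/40).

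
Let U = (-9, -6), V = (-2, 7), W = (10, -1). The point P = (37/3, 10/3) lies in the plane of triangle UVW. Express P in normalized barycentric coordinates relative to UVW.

(-1/3, 1/3, 1)

Signed area of the reference triangle: [UVW] = ½·((-9)·(7−(-1)) + (-2)·(-1−(-6)) + 10·(-6−7)) = ½·(-72 − 10 − 130) = -106.
[PVW] = ½·((37/3)·(7−(-1)) + (-2)·(-1−(10/3)) + 10·(10/3−7)) = ½·(296/3 + 26/3 − 110/3) = 106/3, so the U-coordinate is (106/3)/(-106) = -1/3.
[UPW] = ½·((-9)·(10/3−(-1)) + (37/3)·(-1−(-6)) + 10·(-6−(10/3))) = ½·(-39 + 185/3 − 280/3) = -106/3, so the V-coordinate is 1/3.
[UVP] = ½·((-9)·(7−(10/3)) + (-2)·(10/3−(-6)) + (37/3)·(-6−7)) = ½·(-33 − 56/3 − 481/3) = -106, so the W-coordinate is 1.
Check: -1/3 + 1/3 + 1 = 1.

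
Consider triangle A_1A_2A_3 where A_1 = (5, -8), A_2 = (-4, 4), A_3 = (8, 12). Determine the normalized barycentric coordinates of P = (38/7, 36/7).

(2/7, 1/7, 4/7)

Signed area of the reference triangle: [A_1A_2A_3] = ½·(5·(4−12) + (-4)·(12−(-8)) + 8·(-8−4)) = ½·(-40 − 80 − 96) = -108.
[PA_2A_3] = ½·((38/7)·(4−12) + (-4)·(12−(36/7)) + 8·(36/7−4)) = ½·(-304/7 − 192/7 + 64/7) = -216/7, so the A_1-coordinate is (-216/7)/(-108) = 2/7.
[A_1PA_3] = ½·(5·(36/7−12) + (38/7)·(12−(-8)) + 8·(-8−(36/7))) = ½·(-240/7 + 760/7 − 736/7) = -108/7, so the A_2-coordinate is 1/7.
[A_1A_2P] = ½·(5·(4−(36/7)) + (-4)·(36/7−(-8)) + (38/7)·(-8−4)) = ½·(-40/7 − 368/7 − 456/7) = -432/7, so the A_3-coordinate is 4/7.
Check: 2/7 + 1/7 + 4/7 = 1.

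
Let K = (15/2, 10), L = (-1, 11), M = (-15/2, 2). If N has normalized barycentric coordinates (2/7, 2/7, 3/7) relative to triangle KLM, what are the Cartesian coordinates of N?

(-19/14, 48/7)

N = (2/7)·K + (2/7)·L + (3/7)·M.
x-coordinate: (2/7)·(15/2) + (2/7)·(-1) + (3/7)·(-15/2) = -19/14.
y-coordinate: (2/7)·10 + (2/7)·11 + (3/7)·2 = 48/7.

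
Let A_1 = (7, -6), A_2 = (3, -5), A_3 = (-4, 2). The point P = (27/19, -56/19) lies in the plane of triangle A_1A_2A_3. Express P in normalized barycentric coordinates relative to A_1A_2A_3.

Signed area of the reference triangle: [A_1A_2A_3] = ½·(7·(-5−2) + 3·(2−(-6)) + (-4)·(-6−(-5))) = ½·(-49 + 24 + 4) = -21/2.
[PA_2A_3] = ½·((27/19)·(-5−2) + 3·(2−(-56/19)) + (-4)·(-56/19−(-5))) = ½·(-189/19 + 282/19 − 156/19) = -63/38, so the A_1-coordinate is (-63/38)/(-21/2) = 3/19.
[A_1PA_3] = ½·(7·(-56/19−2) + (27/19)·(2−(-6)) + (-4)·(-6−(-56/19))) = ½·(-658/19 + 216/19 + 232/19) = -105/19, so the A_2-coordinate is 10/19.
[A_1A_2P] = ½·(7·(-5−(-56/19)) + 3·(-56/19−(-6)) + (27/19)·(-6−(-5))) = ½·(-273/19 + 174/19 − 27/19) = -63/19, so the A_3-coordinate is 6/19.

(3/19, 10/19, 6/19)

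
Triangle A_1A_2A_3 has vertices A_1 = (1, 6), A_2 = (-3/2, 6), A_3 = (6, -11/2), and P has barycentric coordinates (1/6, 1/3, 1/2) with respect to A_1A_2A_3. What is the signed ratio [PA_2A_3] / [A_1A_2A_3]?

1/6

The signed ratio [PA_2A_3]/[A_1A_2A_3] equals the barycentric coordinate of P at vertex A_1, which is 1/6.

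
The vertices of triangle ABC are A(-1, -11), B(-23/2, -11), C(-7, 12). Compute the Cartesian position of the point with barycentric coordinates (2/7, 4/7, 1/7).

(-55/7, -54/7)

P = (2/7)·A + (4/7)·B + (1/7)·C.
x-coordinate: (2/7)·(-1) + (4/7)·(-23/2) + (1/7)·(-7) = -55/7.
y-coordinate: (2/7)·(-11) + (4/7)·(-11) + (1/7)·12 = -54/7.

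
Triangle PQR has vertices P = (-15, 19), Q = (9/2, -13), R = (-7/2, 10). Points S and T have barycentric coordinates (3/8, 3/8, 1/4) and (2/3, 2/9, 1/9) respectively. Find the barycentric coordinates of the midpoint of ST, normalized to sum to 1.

(25/48, 43/144, 13/72)

Since both coordinate triples sum to 1, the midpoint's barycentrics are the componentwise average.
(3/8+2/3)/2 = 25/48; similarly 43/144 and 13/72.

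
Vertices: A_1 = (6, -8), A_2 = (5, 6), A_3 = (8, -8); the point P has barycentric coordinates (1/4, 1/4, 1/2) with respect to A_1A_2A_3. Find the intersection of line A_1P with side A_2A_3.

(7, -10/3)

Line A_1P meets A_2A_3 where the A_1-coordinate vanishes; zeroing P's A_1-weight and renormalizing leaves A_2, A_3-weights 1/4 : 1/2 → (1/3, 2/3).
So Q = (1/3)·A_2 + (2/3)·A_3 = (7, -10/3).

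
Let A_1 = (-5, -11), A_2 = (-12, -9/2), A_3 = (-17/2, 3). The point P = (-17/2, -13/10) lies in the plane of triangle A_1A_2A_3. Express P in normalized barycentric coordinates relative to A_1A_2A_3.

Signed area of the reference triangle: [A_1A_2A_3] = ½·((-5)·(-9/2−3) + (-12)·(3−(-11)) + (-17/2)·(-11−(-9/2))) = ½·(75/2 − 168 + 221/4) = -301/8.
[PA_2A_3] = ½·((-17/2)·(-9/2−3) + (-12)·(3−(-13/10)) + (-17/2)·(-13/10−(-9/2))) = ½·(255/4 − 258/5 − 136/5) = -301/40, so the A_1-coordinate is (-301/40)/(-301/8) = 1/5.
[A_1PA_3] = ½·((-5)·(-13/10−3) + (-17/2)·(3−(-11)) + (-17/2)·(-11−(-13/10))) = ½·(43/2 − 119 + 1649/20) = -301/40, so the A_2-coordinate is 1/5.
[A_1A_2P] = ½·((-5)·(-9/2−(-13/10)) + (-12)·(-13/10−(-11)) + (-17/2)·(-11−(-9/2))) = ½·(16 − 582/5 + 221/4) = -903/40, so the A_3-coordinate is 3/5.

(1/5, 1/5, 3/5)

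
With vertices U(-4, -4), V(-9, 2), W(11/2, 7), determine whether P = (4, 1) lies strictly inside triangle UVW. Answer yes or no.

no

Barycentric coordinates of P: (159/224, -81/224, 73/112).
The three coordinates are positive, negative, positive; a point is interior exactly when all three are positive.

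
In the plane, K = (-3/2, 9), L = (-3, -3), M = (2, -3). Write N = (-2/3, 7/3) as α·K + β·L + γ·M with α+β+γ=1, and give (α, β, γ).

Signed area of the reference triangle: [KLM] = ½·((-3/2)·(-3−(-3)) + (-3)·(-3−9) + 2·(9−(-3))) = ½·(0 + 36 + 24) = 30.
[NLM] = ½·((-2/3)·(-3−(-3)) + (-3)·(-3−(7/3)) + 2·(7/3−(-3))) = ½·(0 + 16 + 32/3) = 40/3, so the K-coordinate is (40/3)/30 = 4/9.
[KNM] = ½·((-3/2)·(7/3−(-3)) + (-2/3)·(-3−9) + 2·(9−(7/3))) = ½·(-8 + 8 + 40/3) = 20/3, so the L-coordinate is 2/9.
[KLN] = ½·((-3/2)·(-3−(7/3)) + (-3)·(7/3−9) + (-2/3)·(9−(-3))) = ½·(8 + 20 − 8) = 10, so the M-coordinate is 1/3.
Check: 4/9 + 2/9 + 1/3 = 1.

(4/9, 2/9, 1/3)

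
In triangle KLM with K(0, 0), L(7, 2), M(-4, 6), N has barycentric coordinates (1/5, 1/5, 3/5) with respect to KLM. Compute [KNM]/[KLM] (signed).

1/5

The signed ratio [KNM]/[KLM] equals the barycentric coordinate of N at vertex L, which is 1/5.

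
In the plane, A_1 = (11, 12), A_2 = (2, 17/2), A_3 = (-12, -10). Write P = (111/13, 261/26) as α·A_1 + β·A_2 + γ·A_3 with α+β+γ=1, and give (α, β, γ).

Signed area of the reference triangle: [A_1A_2A_3] = ½·(11·(17/2−(-10)) + 2·(-10−12) + (-12)·(12−(17/2))) = ½·(407/2 − 44 − 42) = 235/4.
[PA_2A_3] = ½·((111/13)·(17/2−(-10)) + 2·(-10−(261/26)) + (-12)·(261/26−(17/2))) = ½·(4107/26 − 521/13 − 240/13) = 2585/52, so the A_1-coordinate is (2585/52)/(235/4) = 11/13.
[A_1PA_3] = ½·(11·(261/26−(-10)) + (111/13)·(-10−12) + (-12)·(12−(261/26))) = ½·(5731/26 − 2442/13 − 306/13) = 235/52, so the A_2-coordinate is 1/13.
[A_1A_2P] = ½·(11·(17/2−(261/26)) + 2·(261/26−12) + (111/13)·(12−(17/2))) = ½·(-220/13 − 51/13 + 777/26) = 235/52, so the A_3-coordinate is 1/13.
Check: 11/13 + 1/13 + 1/13 = 1.

(11/13, 1/13, 1/13)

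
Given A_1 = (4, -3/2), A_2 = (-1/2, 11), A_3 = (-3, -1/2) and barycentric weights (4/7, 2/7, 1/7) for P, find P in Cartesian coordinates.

(12/7, 31/14)

P = (4/7)·A_1 + (2/7)·A_2 + (1/7)·A_3.
x-coordinate: (4/7)·4 + (2/7)·(-1/2) + (1/7)·(-3) = 12/7.
y-coordinate: (4/7)·(-3/2) + (2/7)·11 + (1/7)·(-1/2) = 31/14.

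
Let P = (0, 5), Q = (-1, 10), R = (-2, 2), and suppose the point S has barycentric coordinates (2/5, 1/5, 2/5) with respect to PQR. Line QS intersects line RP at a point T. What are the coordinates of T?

(-1, 7/2)

Line QS meets RP where the Q-coordinate vanishes; zeroing S's Q-weight and renormalizing leaves R, P-weights 2/5 : 2/5 → (1/2, 1/2).
So T = (1/2)·R + (1/2)·P = (-1, 7/2).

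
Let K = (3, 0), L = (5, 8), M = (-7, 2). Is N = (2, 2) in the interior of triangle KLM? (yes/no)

Barycentric coordinates of N: (9/14, 3/14, 1/7).
The three coordinates are positive, positive, positive; a point is interior exactly when all three are positive.

yes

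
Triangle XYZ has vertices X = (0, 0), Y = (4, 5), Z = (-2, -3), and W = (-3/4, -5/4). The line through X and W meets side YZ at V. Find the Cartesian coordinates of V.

Barycentric coordinates of W with respect to XYZ: (1/4, 1/8, 5/8).
On side YZ the X-coordinate is zero; dropping W's X-weight 1/4 and renormalizing the remaining 1/8 : 5/8 gives weights 1/6, 5/6 on Y, Z.
V = (1/6)·(4, 5) + (5/6)·(-2, -3) = (-1, -5/3).

(-1, -5/3)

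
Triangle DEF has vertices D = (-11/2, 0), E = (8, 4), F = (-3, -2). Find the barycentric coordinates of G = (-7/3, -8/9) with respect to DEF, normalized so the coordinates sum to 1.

Signed area of the reference triangle: [DEF] = ½·((-11/2)·(4−(-2)) + 8·(-2−0) + (-3)·(0−4)) = ½·(-33 − 16 + 12) = -37/2.
[GEF] = ½·((-7/3)·(4−(-2)) + 8·(-2−(-8/9)) + (-3)·(-8/9−4)) = ½·(-14 − 80/9 + 44/3) = -37/9, so the D-coordinate is (-37/9)/(-37/2) = 2/9.
[DGF] = ½·((-11/2)·(-8/9−(-2)) + (-7/3)·(-2−0) + (-3)·(0−(-8/9))) = ½·(-55/9 + 14/3 − 8/3) = -37/18, so the E-coordinate is 1/9.
[DEG] = ½·((-11/2)·(4−(-8/9)) + 8·(-8/9−0) + (-7/3)·(0−4)) = ½·(-242/9 − 64/9 + 28/3) = -37/3, so the F-coordinate is 2/3.

(2/9, 1/9, 2/3)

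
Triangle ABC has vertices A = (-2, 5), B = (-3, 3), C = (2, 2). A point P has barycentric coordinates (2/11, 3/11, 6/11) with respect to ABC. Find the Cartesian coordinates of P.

(-1/11, 31/11)

P = (2/11)·A + (3/11)·B + (6/11)·C.
x-coordinate: (2/11)·(-2) + (3/11)·(-3) + (6/11)·2 = -1/11.
y-coordinate: (2/11)·5 + (3/11)·3 + (6/11)·2 = 31/11.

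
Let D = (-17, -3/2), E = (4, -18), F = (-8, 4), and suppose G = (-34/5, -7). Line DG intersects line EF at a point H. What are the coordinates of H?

(0, -32/3)

Barycentric coordinates of G with respect to DEF: (2/5, 2/5, 1/5).
On side EF the D-coordinate is zero; dropping G's D-weight 2/5 and renormalizing the remaining 2/5 : 1/5 gives weights 2/3, 1/3 on E, F.
H = (2/3)·(4, -18) + (1/3)·(-8, 4) = (0, -32/3).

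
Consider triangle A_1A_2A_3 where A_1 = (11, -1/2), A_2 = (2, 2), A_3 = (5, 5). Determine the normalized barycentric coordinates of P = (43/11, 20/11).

(2/11, 8/11, 1/11)

Signed area of the reference triangle: [A_1A_2A_3] = ½·(11·(2−5) + 2·(5−(-1/2)) + 5·(-1/2−2)) = ½·(-33 + 11 − 25/2) = -69/4.
[PA_2A_3] = ½·((43/11)·(2−5) + 2·(5−(20/11)) + 5·(20/11−2)) = ½·(-129/11 + 70/11 − 10/11) = -69/22, so the A_1-coordinate is (-69/22)/(-69/4) = 2/11.
[A_1PA_3] = ½·(11·(20/11−5) + (43/11)·(5−(-1/2)) + 5·(-1/2−(20/11))) = ½·(-35 + 43/2 − 255/22) = -138/11, so the A_2-coordinate is 8/11.
[A_1A_2P] = ½·(11·(2−(20/11)) + 2·(20/11−(-1/2)) + (43/11)·(-1/2−2)) = ½·(2 + 51/11 − 215/22) = -69/44, so the A_3-coordinate is 1/11.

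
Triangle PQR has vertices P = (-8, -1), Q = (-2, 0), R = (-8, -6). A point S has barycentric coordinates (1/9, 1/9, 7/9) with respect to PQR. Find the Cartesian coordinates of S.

S = (1/9)·P + (1/9)·Q + (7/9)·R.
x-coordinate: (1/9)·(-8) + (1/9)·(-2) + (7/9)·(-8) = -22/3.
y-coordinate: (1/9)·(-1) + (1/9)·0 + (7/9)·(-6) = -43/9.

(-22/3, -43/9)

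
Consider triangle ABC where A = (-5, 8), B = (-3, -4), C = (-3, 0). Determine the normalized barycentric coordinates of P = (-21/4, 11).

(9/8, -1/2, 3/8)

Signed area of the reference triangle: [ABC] = ½·((-5)·(-4−0) + (-3)·(0−8) + (-3)·(8−(-4))) = ½·(20 + 24 − 36) = 4.
[PBC] = ½·((-21/4)·(-4−0) + (-3)·(0−11) + (-3)·(11−(-4))) = ½·(21 + 33 − 45) = 9/2, so the A-coordinate is (9/2)/4 = 9/8.
[APC] = ½·((-5)·(11−0) + (-21/4)·(0−8) + (-3)·(8−11)) = ½·(-55 + 42 + 9) = -2, so the B-coordinate is -1/2.
[ABP] = ½·((-5)·(-4−11) + (-3)·(11−8) + (-21/4)·(8−(-4))) = ½·(75 − 9 − 63) = 3/2, so the C-coordinate is 3/8.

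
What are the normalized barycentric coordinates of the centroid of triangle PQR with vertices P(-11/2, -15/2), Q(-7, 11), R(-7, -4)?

The centroid is the average of the vertices, so each weight is 1/3.

(1/3, 1/3, 1/3)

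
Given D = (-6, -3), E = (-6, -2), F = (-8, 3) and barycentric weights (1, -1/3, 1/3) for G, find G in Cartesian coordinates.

(-20/3, -4/3)

G = 1·D + (-1/3)·E + (1/3)·F.
x-coordinate: 1·(-6) + (-1/3)·(-6) + (1/3)·(-8) = -20/3.
y-coordinate: 1·(-3) + (-1/3)·(-2) + (1/3)·3 = -4/3.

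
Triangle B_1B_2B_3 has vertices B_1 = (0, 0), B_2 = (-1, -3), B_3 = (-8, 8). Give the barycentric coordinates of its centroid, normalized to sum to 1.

(1/3, 1/3, 1/3)

The centroid is the average of the vertices, so each weight is 1/3.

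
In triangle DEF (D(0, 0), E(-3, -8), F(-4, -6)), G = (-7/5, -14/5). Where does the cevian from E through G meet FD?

Barycentric coordinates of G with respect to DEF: (3/5, 1/5, 1/5).
On side FD the E-coordinate is zero; dropping G's E-weight 1/5 and renormalizing the remaining 1/5 : 3/5 gives weights 1/4, 3/4 on F, D.
H = (1/4)·(-4, -6) + (3/4)·(0, 0) = (-1, -3/2).

(-1, -3/2)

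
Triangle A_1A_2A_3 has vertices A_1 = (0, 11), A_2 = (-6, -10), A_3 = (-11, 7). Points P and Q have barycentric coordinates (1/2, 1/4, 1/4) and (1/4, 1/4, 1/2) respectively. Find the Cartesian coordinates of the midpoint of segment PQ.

Barycentric coordinates of the midpoint are the average: (3/8, 1/4, 3/8).
Converting: (3/8)·A_1 + (1/4)·A_2 + (3/8)·A_3 = (-45/8, 17/4).

(-45/8, 17/4)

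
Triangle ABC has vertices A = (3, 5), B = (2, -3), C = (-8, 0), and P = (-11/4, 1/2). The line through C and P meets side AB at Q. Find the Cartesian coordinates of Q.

Barycentric coordinates of P with respect to ABC: (1/4, 1/4, 1/2).
On side AB the C-coordinate is zero; dropping P's C-weight 1/2 and renormalizing the remaining 1/4 : 1/4 gives weights 1/2, 1/2 on A, B.
Q = (1/2)·(3, 5) + (1/2)·(2, -3) = (5/2, 1).

(5/2, 1)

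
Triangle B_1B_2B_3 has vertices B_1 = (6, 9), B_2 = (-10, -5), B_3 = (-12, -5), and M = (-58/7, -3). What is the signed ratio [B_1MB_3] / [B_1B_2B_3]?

[B_1B_2B_3] = ½·(6·(-5−(-5)) + (-10)·(-5−9) + (-12)·(9−(-5))) = ½·(0 + 140 − 168) = -14.
[B_1MB_3] = ½·(6·(-3−(-5)) + (-58/7)·(-5−9) + (-12)·(9−(-3))) = ½·(12 + 116 − 144) = -8, so the ratio is (-8)/(-14) = 4/7.

4/7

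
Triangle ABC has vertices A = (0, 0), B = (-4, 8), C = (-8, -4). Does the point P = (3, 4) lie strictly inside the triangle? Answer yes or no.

Barycentric coordinates of P: (5/4, 1/4, -1/2).
The three coordinates are positive, positive, negative; a point is interior exactly when all three are positive.

no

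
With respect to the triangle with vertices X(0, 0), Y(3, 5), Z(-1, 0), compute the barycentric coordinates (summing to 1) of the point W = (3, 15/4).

(1, 3/4, -3/4)

Signed area of the reference triangle: [XYZ] = ½·(0·(5−0) + 3·(0−0) + (-1)·(0−5)) = ½·(0 + 0 + 5) = 5/2.
[WYZ] = ½·(3·(5−0) + 3·(0−(15/4)) + (-1)·(15/4−5)) = ½·(15 − 45/4 + 5/4) = 5/2, so the X-coordinate is (5/2)/(5/2) = 1.
[XWZ] = ½·(0·(15/4−0) + 3·(0−0) + (-1)·(0−(15/4))) = ½·(0 + 0 + 15/4) = 15/8, so the Y-coordinate is 3/4.
[XYW] = ½·(0·(5−(15/4)) + 3·(15/4−0) + 3·(0−5)) = ½·(0 + 45/4 − 15) = -15/8, so the Z-coordinate is -3/4.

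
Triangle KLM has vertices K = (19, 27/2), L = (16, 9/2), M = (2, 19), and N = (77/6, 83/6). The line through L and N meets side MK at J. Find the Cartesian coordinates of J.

Barycentric coordinates of N with respect to KLM: (1/2, 1/6, 1/3).
On side MK the L-coordinate is zero; dropping N's L-weight 1/6 and renormalizing the remaining 1/3 : 1/2 gives weights 2/5, 3/5 on M, K.
J = (2/5)·(2, 19) + (3/5)·(19, 27/2) = (61/5, 157/10).

(61/5, 157/10)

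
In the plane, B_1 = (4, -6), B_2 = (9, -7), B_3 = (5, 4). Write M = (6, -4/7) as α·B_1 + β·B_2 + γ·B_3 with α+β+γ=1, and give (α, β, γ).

(1/7, 2/7, 4/7)

Signed area of the reference triangle: [B_1B_2B_3] = ½·(4·(-7−4) + 9·(4−(-6)) + 5·(-6−(-7))) = ½·(-44 + 90 + 5) = 51/2.
[MB_2B_3] = ½·(6·(-7−4) + 9·(4−(-4/7)) + 5·(-4/7−(-7))) = ½·(-66 + 288/7 + 225/7) = 51/14, so the B_1-coordinate is (51/14)/(51/2) = 1/7.
[B_1MB_3] = ½·(4·(-4/7−4) + 6·(4−(-6)) + 5·(-6−(-4/7))) = ½·(-128/7 + 60 − 190/7) = 51/7, so the B_2-coordinate is 2/7.
[B_1B_2M] = ½·(4·(-7−(-4/7)) + 9·(-4/7−(-6)) + 6·(-6−(-7))) = ½·(-180/7 + 342/7 + 6) = 102/7, so the B_3-coordinate is 4/7.
Check: 1/7 + 2/7 + 4/7 = 1.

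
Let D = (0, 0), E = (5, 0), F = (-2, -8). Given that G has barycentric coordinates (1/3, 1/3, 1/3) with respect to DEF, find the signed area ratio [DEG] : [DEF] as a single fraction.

1/3

The signed ratio [DEG]/[DEF] equals the barycentric coordinate of G at vertex F, which is 1/3.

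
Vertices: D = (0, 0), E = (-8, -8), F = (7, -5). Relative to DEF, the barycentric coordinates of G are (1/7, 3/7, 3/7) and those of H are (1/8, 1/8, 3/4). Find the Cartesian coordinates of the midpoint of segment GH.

Barycentric coordinates of the midpoint are the average: (15/112, 31/112, 33/56).
Converting: (15/112)·D + (31/112)·E + (33/56)·F = (107/56, -289/56).

(107/56, -289/56)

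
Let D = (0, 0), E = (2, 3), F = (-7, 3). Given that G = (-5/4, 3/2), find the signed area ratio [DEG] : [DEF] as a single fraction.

[DEF] = ½·(0·(3−3) + 2·(3−0) + (-7)·(0−3)) = ½·(0 + 6 + 21) = 27/2.
[DEG] = ½·(0·(3−(3/2)) + 2·(3/2−0) + (-5/4)·(0−3)) = ½·(0 + 3 + 15/4) = 27/8, so the ratio is (27/8)/(27/2) = 1/4.

1/4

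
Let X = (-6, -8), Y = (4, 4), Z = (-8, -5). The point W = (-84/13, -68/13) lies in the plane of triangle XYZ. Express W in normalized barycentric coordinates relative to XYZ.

(4/13, 1/13, 8/13)

Signed area of the reference triangle: [XYZ] = ½·((-6)·(4−(-5)) + 4·(-5−(-8)) + (-8)·(-8−4)) = ½·(-54 + 12 + 96) = 27.
[WYZ] = ½·((-84/13)·(4−(-5)) + 4·(-5−(-68/13)) + (-8)·(-68/13−4)) = ½·(-756/13 + 12/13 + 960/13) = 108/13, so the X-coordinate is (108/13)/27 = 4/13.
[XWZ] = ½·((-6)·(-68/13−(-5)) + (-84/13)·(-5−(-8)) + (-8)·(-8−(-68/13))) = ½·(18/13 − 252/13 + 288/13) = 27/13, so the Y-coordinate is 1/13.
[XYW] = ½·((-6)·(4−(-68/13)) + 4·(-68/13−(-8)) + (-84/13)·(-8−4)) = ½·(-720/13 + 144/13 + 1008/13) = 216/13, so the Z-coordinate is 8/13.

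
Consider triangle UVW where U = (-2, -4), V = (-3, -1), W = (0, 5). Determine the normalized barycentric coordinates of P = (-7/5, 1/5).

Signed area of the reference triangle: [UVW] = ½·((-2)·(-1−5) + (-3)·(5−(-4)) + 0·(-4−(-1))) = ½·(12 − 27 + 0) = -15/2.
[PVW] = ½·((-7/5)·(-1−5) + (-3)·(5−(1/5)) + 0·(1/5−(-1))) = ½·(42/5 − 72/5 + 0) = -3, so the U-coordinate is (-3)/(-15/2) = 2/5.
[UPW] = ½·((-2)·(1/5−5) + (-7/5)·(5−(-4)) + 0·(-4−(1/5))) = ½·(48/5 − 63/5 + 0) = -3/2, so the V-coordinate is 1/5.
[UVP] = ½·((-2)·(-1−(1/5)) + (-3)·(1/5−(-4)) + (-7/5)·(-4−(-1))) = ½·(12/5 − 63/5 + 21/5) = -3, so the W-coordinate is 2/5.

(2/5, 1/5, 2/5)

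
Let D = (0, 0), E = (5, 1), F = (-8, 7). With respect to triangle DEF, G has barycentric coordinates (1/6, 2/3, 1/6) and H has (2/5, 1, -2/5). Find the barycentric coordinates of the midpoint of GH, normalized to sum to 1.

Since both coordinate triples sum to 1, the midpoint's barycentrics are the componentwise average.
(1/6+2/5)/2 = 17/60; similarly 5/6 and -7/60.

(17/60, 5/6, -7/60)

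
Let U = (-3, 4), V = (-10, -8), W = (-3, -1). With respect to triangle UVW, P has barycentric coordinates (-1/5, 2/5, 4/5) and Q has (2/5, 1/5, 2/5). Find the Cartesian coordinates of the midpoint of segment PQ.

(-51/10, -13/5)

Barycentric coordinates of the midpoint are the average: (1/10, 3/10, 3/5).
Converting: (1/10)·U + (3/10)·V + (3/5)·W = (-51/10, -13/5).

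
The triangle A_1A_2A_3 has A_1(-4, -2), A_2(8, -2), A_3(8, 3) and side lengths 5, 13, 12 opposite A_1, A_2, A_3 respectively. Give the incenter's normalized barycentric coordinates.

The incenter has barycentric coordinates proportional to the opposite side lengths: (5 : 13 : 12).
Normalizing by 5+13+12 = 30 gives (1/6, 13/30, 2/5).

(1/6, 13/30, 2/5)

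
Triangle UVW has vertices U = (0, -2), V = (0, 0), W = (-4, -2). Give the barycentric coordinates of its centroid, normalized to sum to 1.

(1/3, 1/3, 1/3)

The centroid is the average of the vertices, so each weight is 1/3.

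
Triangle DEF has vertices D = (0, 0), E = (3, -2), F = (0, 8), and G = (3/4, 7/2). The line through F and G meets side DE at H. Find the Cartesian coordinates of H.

(3/2, -1)

Barycentric coordinates of G with respect to DEF: (1/4, 1/4, 1/2).
On side DE the F-coordinate is zero; dropping G's F-weight 1/2 and renormalizing the remaining 1/4 : 1/4 gives weights 1/2, 1/2 on D, E.
H = (1/2)·(0, 0) + (1/2)·(3, -2) = (3/2, -1).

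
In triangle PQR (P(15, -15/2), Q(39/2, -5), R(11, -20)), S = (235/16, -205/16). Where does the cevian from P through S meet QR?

Barycentric coordinates of S with respect to PQR: (1/8, 3/8, 1/2).
On side QR the P-coordinate is zero; dropping S's P-weight 1/8 and renormalizing the remaining 3/8 : 1/2 gives weights 3/7, 4/7 on Q, R.
T = (3/7)·(39/2, -5) + (4/7)·(11, -20) = (205/14, -95/7).

(205/14, -95/7)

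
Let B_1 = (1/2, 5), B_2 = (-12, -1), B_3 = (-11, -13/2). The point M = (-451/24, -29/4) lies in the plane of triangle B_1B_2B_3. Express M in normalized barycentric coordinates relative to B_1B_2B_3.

(-7/12, 13/12, 1/2)

Signed area of the reference triangle: [B_1B_2B_3] = ½·((1/2)·(-1−(-13/2)) + (-12)·(-13/2−5) + (-11)·(5−(-1))) = ½·(11/4 + 138 − 66) = 299/8.
[MB_2B_3] = ½·((-451/24)·(-1−(-13/2)) + (-12)·(-13/2−(-29/4)) + (-11)·(-29/4−(-1))) = ½·(-4961/48 − 9 + 275/4) = -2093/96, so the B_1-coordinate is (-2093/96)/(299/8) = -7/12.
[B_1MB_3] = ½·((1/2)·(-29/4−(-13/2)) + (-451/24)·(-13/2−5) + (-11)·(5−(-29/4))) = ½·(-3/8 + 10373/48 − 539/4) = 3887/96, so the B_2-coordinate is 13/12.
[B_1B_2M] = ½·((1/2)·(-1−(-29/4)) + (-12)·(-29/4−5) + (-451/24)·(5−(-1))) = ½·(25/8 + 147 − 451/4) = 299/16, so the B_3-coordinate is 1/2.
Check: -7/12 + 13/12 + 1/2 = 1.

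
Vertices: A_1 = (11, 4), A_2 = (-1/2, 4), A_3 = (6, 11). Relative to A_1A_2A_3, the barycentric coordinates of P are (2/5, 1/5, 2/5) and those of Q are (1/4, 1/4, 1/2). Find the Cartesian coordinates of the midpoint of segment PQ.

Barycentric coordinates of the midpoint are the average: (13/40, 9/40, 9/20).
Converting: (13/40)·A_1 + (9/40)·A_2 + (9/20)·A_3 = (493/80, 143/20).

(493/80, 143/20)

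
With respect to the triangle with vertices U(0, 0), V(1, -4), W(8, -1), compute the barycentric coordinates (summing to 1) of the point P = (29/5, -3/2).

(1/10, 1/5, 7/10)

Signed area of the reference triangle: [UVW] = ½·(0·(-4−(-1)) + 1·(-1−0) + 8·(0−(-4))) = ½·(0 − 1 + 32) = 31/2.
[PVW] = ½·((29/5)·(-4−(-1)) + 1·(-1−(-3/2)) + 8·(-3/2−(-4))) = ½·(-87/5 + 1/2 + 20) = 31/20, so the U-coordinate is (31/20)/(31/2) = 1/10.
[UPW] = ½·(0·(-3/2−(-1)) + (29/5)·(-1−0) + 8·(0−(-3/2))) = ½·(0 − 29/5 + 12) = 31/10, so the V-coordinate is 1/5.
[UVP] = ½·(0·(-4−(-3/2)) + 1·(-3/2−0) + (29/5)·(0−(-4))) = ½·(0 − 3/2 + 116/5) = 217/20, so the W-coordinate is 7/10.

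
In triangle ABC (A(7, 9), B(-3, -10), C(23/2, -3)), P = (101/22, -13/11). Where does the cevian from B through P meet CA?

Barycentric coordinates of P with respect to ABC: (4/11, 4/11, 3/11).
On side CA the B-coordinate is zero; dropping P's B-weight 4/11 and renormalizing the remaining 3/11 : 4/11 gives weights 3/7, 4/7 on C, A.
Q = (3/7)·(23/2, -3) + (4/7)·(7, 9) = (125/14, 27/7).

(125/14, 27/7)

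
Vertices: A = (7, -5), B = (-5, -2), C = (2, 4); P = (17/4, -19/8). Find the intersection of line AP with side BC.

Barycentric coordinates of P with respect to ABC: (5/8, 1/8, 1/4).
On side BC the A-coordinate is zero; dropping P's A-weight 5/8 and renormalizing the remaining 1/8 : 1/4 gives weights 1/3, 2/3 on B, C.
Q = (1/3)·(-5, -2) + (2/3)·(2, 4) = (-1/3, 2).

(-1/3, 2)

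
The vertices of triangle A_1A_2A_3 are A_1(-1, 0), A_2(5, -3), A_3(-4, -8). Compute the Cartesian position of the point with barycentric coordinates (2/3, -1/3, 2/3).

P = (2/3)·A_1 + (-1/3)·A_2 + (2/3)·A_3.
x-coordinate: (2/3)·(-1) + (-1/3)·5 + (2/3)·(-4) = -5.
y-coordinate: (2/3)·0 + (-1/3)·(-3) + (2/3)·(-8) = -13/3.

(-5, -13/3)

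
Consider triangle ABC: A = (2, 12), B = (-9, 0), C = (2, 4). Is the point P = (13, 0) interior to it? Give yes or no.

Barycentric coordinates of P: (-1, -1, 3).
The three coordinates are negative, negative, positive; a point is interior exactly when all three are positive.

no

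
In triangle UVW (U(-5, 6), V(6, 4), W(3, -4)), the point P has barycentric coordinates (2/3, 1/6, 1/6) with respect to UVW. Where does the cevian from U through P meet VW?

(9/2, 0)

Line UP meets VW where the U-coordinate vanishes; zeroing P's U-weight and renormalizing leaves V, W-weights 1/6 : 1/6 → (1/2, 1/2).
So Q = (1/2)·V + (1/2)·W = (9/2, 0).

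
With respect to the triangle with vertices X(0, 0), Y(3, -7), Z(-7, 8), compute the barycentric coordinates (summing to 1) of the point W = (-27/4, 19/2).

Signed area of the reference triangle: [XYZ] = ½·(0·(-7−8) + 3·(8−0) + (-7)·(0−(-7))) = ½·(0 + 24 − 49) = -25/2.
[WYZ] = ½·((-27/4)·(-7−8) + 3·(8−(19/2)) + (-7)·(19/2−(-7))) = ½·(405/4 − 9/2 − 231/2) = -75/8, so the X-coordinate is (-75/8)/(-25/2) = 3/4.
[XWZ] = ½·(0·(19/2−8) + (-27/4)·(8−0) + (-7)·(0−(19/2))) = ½·(0 − 54 + 133/2) = 25/4, so the Y-coordinate is -1/2.
[XYW] = ½·(0·(-7−(19/2)) + 3·(19/2−0) + (-27/4)·(0−(-7))) = ½·(0 + 57/2 − 189/4) = -75/8, so the Z-coordinate is 3/4.

(3/4, -1/2, 3/4)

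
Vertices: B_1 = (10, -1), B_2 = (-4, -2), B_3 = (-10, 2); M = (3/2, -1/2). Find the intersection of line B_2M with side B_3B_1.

(10/3, 0)

Barycentric coordinates of M with respect to B_1B_2B_3: (1/2, 1/4, 1/4).
On side B_3B_1 the B_2-coordinate is zero; dropping M's B_2-weight 1/4 and renormalizing the remaining 1/4 : 1/2 gives weights 1/3, 2/3 on B_3, B_1.
N = (1/3)·(-10, 2) + (2/3)·(10, -1) = (10/3, 0).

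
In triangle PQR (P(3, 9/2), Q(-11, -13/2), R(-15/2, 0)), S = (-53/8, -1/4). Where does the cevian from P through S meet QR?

(-8, -13/14)

Barycentric coordinates of S with respect to PQR: (1/8, 1/8, 3/4).
On side QR the P-coordinate is zero; dropping S's P-weight 1/8 and renormalizing the remaining 1/8 : 3/4 gives weights 1/7, 6/7 on Q, R.
T = (1/7)·(-11, -13/2) + (6/7)·(-15/2, 0) = (-8, -13/14).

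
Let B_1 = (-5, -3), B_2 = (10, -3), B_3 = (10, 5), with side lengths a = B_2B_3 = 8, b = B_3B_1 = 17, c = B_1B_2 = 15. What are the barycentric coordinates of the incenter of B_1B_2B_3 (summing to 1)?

The incenter has barycentric coordinates proportional to the opposite side lengths: (8 : 17 : 15).
Normalizing by 8+17+15 = 40 gives (1/5, 17/40, 3/8).

(1/5, 17/40, 3/8)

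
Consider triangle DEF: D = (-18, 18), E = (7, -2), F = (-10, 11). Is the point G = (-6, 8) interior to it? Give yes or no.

Barycentric coordinates of G: (1/15, 4/15, 2/3).
The three coordinates are positive, positive, positive; a point is interior exactly when all three are positive.

yes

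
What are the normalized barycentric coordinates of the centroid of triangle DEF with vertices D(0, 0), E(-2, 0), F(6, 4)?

The centroid is the average of the vertices, so each weight is 1/3.

(1/3, 1/3, 1/3)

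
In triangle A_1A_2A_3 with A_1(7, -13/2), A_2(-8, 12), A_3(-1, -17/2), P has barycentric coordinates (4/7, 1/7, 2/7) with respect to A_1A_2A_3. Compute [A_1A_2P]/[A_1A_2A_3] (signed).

The signed ratio [A_1A_2P]/[A_1A_2A_3] equals the barycentric coordinate of P at vertex A_3, which is 2/7.

2/7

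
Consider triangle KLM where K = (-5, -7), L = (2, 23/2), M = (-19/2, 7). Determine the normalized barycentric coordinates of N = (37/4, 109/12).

(1/3, 3/2, -5/6)

Signed area of the reference triangle: [KLM] = ½·((-5)·(23/2−7) + 2·(7−(-7)) + (-19/2)·(-7−(23/2))) = ½·(-45/2 + 28 + 703/4) = 725/8.
[NLM] = ½·((37/4)·(23/2−7) + 2·(7−(109/12)) + (-19/2)·(109/12−(23/2))) = ½·(333/8 − 25/6 + 551/24) = 725/24, so the K-coordinate is (725/24)/(725/8) = 1/3.
[KNM] = ½·((-5)·(109/12−7) + (37/4)·(7−(-7)) + (-19/2)·(-7−(109/12))) = ½·(-125/12 + 259/2 + 3667/24) = 2175/16, so the L-coordinate is 3/2.
[KLN] = ½·((-5)·(23/2−(109/12)) + 2·(109/12−(-7)) + (37/4)·(-7−(23/2))) = ½·(-145/12 + 193/6 − 1369/8) = -3625/48, so the M-coordinate is -5/6.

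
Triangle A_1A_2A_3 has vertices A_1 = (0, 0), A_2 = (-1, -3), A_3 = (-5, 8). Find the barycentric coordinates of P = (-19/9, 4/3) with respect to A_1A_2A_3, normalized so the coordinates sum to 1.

Signed area of the reference triangle: [A_1A_2A_3] = ½·(0·(-3−8) + (-1)·(8−0) + (-5)·(0−(-3))) = ½·(0 − 8 − 15) = -23/2.
[PA_2A_3] = ½·((-19/9)·(-3−8) + (-1)·(8−(4/3)) + (-5)·(4/3−(-3))) = ½·(209/9 − 20/3 − 65/3) = -23/9, so the A_1-coordinate is (-23/9)/(-23/2) = 2/9.
[A_1PA_3] = ½·(0·(4/3−8) + (-19/9)·(8−0) + (-5)·(0−(4/3))) = ½·(0 − 152/9 + 20/3) = -46/9, so the A_2-coordinate is 4/9.
[A_1A_2P] = ½·(0·(-3−(4/3)) + (-1)·(4/3−0) + (-19/9)·(0−(-3))) = ½·(0 − 4/3 − 19/3) = -23/6, so the A_3-coordinate is 1/3.

(2/9, 4/9, 1/3)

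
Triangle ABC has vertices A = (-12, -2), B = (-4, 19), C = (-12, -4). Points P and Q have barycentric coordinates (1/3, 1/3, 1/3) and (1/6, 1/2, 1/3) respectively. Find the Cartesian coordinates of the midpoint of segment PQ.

Barycentric coordinates of the midpoint are the average: (1/4, 5/12, 1/3).
Converting: (1/4)·A + (5/12)·B + (1/3)·C = (-26/3, 73/12).

(-26/3, 73/12)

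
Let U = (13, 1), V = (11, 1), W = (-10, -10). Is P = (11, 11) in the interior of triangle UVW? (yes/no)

no

Barycentric coordinates of P: (-105/11, 126/11, -10/11).
The three coordinates are negative, positive, negative; a point is interior exactly when all three are positive.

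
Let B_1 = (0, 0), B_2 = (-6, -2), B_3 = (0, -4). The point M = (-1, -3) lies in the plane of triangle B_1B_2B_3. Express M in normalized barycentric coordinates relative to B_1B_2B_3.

Signed area of the reference triangle: [B_1B_2B_3] = ½·(0·(-2−(-4)) + (-6)·(-4−0) + 0·(0−(-2))) = ½·(0 + 24 + 0) = 12.
[MB_2B_3] = ½·((-1)·(-2−(-4)) + (-6)·(-4−(-3)) + 0·(-3−(-2))) = ½·(-2 + 6 + 0) = 2, so the B_1-coordinate is 2/12 = 1/6.
[B_1MB_3] = ½·(0·(-3−(-4)) + (-1)·(-4−0) + 0·(0−(-3))) = ½·(0 + 4 + 0) = 2, so the B_2-coordinate is 1/6.
[B_1B_2M] = ½·(0·(-2−(-3)) + (-6)·(-3−0) + (-1)·(0−(-2))) = ½·(0 + 18 − 2) = 8, so the B_3-coordinate is 2/3.

(1/6, 1/6, 2/3)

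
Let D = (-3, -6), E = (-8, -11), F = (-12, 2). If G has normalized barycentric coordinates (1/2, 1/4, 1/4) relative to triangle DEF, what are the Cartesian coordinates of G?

(-13/2, -21/4)

G = (1/2)·D + (1/4)·E + (1/4)·F.
x-coordinate: (1/2)·(-3) + (1/4)·(-8) + (1/4)·(-12) = -13/2.
y-coordinate: (1/2)·(-6) + (1/4)·(-11) + (1/4)·2 = -21/4.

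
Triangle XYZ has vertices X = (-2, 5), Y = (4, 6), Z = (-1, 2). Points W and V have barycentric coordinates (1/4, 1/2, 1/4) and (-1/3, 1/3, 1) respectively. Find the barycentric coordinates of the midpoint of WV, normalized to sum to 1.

(-1/24, 5/12, 5/8)

Since both coordinate triples sum to 1, the midpoint's barycentrics are the componentwise average.
(1/4+-1/3)/2 = -1/24; similarly 5/12 and 5/8.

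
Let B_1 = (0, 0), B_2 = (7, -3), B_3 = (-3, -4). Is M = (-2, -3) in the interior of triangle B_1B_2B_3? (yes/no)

Barycentric coordinates of M: (9/37, 1/37, 27/37).
The three coordinates are positive, positive, positive; a point is interior exactly when all three are positive.

yes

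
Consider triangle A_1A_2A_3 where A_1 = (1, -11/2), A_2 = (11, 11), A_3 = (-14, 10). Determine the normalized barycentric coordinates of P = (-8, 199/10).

(-3/5, 3/5, 1)

Signed area of the reference triangle: [A_1A_2A_3] = ½·(1·(11−10) + 11·(10−(-11/2)) + (-14)·(-11/2−11)) = ½·(1 + 341/2 + 231) = 805/4.
[PA_2A_3] = ½·((-8)·(11−10) + 11·(10−(199/10)) + (-14)·(199/10−11)) = ½·(-8 − 1089/10 − 623/5) = -483/4, so the A_1-coordinate is (-483/4)/(805/4) = -3/5.
[A_1PA_3] = ½·(1·(199/10−10) + (-8)·(10−(-11/2)) + (-14)·(-11/2−(199/10))) = ½·(99/10 − 124 + 1778/5) = 483/4, so the A_2-coordinate is 3/5.
[A_1A_2P] = ½·(1·(11−(199/10)) + 11·(199/10−(-11/2)) + (-8)·(-11/2−11)) = ½·(-89/10 + 1397/5 + 132) = 805/4, so the A_3-coordinate is 1.
Check: -3/5 + 3/5 + 1 = 1.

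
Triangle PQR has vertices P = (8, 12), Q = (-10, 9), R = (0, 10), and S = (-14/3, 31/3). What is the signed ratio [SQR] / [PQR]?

[PQR] = ½·(8·(9−10) + (-10)·(10−12) + 0·(12−9)) = ½·(-8 + 20 + 0) = 6.
[SQR] = ½·((-14/3)·(9−10) + (-10)·(10−(31/3)) + 0·(31/3−9)) = ½·(14/3 + 10/3 + 0) = 4, so the ratio is 4/6 = 2/3.

2/3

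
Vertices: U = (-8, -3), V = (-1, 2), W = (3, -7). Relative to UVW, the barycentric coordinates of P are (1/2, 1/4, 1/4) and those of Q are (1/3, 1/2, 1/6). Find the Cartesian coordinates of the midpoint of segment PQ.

(-37/12, -47/24)

Barycentric coordinates of the midpoint are the average: (5/12, 3/8, 5/24).
Converting: (5/12)·U + (3/8)·V + (5/24)·W = (-37/12, -47/24).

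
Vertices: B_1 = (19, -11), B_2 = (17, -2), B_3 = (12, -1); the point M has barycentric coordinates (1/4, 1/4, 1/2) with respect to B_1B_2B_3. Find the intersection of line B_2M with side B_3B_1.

(43/3, -13/3)

Line B_2M meets B_3B_1 where the B_2-coordinate vanishes; zeroing M's B_2-weight and renormalizing leaves B_3, B_1-weights 1/2 : 1/4 → (2/3, 1/3).
So N = (2/3)·B_3 + (1/3)·B_1 = (43/3, -13/3).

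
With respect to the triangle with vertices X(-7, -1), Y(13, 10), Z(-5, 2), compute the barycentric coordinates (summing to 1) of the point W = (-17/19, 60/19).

(6/19, 5/19, 8/19)

Signed area of the reference triangle: [XYZ] = ½·((-7)·(10−2) + 13·(2−(-1)) + (-5)·(-1−10)) = ½·(-56 + 39 + 55) = 19.
[WYZ] = ½·((-17/19)·(10−2) + 13·(2−(60/19)) + (-5)·(60/19−10)) = ½·(-136/19 − 286/19 + 650/19) = 6, so the X-coordinate is 6/19 = 6/19.
[XWZ] = ½·((-7)·(60/19−2) + (-17/19)·(2−(-1)) + (-5)·(-1−(60/19))) = ½·(-154/19 − 51/19 + 395/19) = 5, so the Y-coordinate is 5/19.
[XYW] = ½·((-7)·(10−(60/19)) + 13·(60/19−(-1)) + (-17/19)·(-1−10)) = ½·(-910/19 + 1027/19 + 187/19) = 8, so the Z-coordinate is 8/19.
Check: 6/19 + 5/19 + 8/19 = 1.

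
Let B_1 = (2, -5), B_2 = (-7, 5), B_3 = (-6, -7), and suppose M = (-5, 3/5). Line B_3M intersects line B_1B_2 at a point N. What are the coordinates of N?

(-19/4, 5/2)

Barycentric coordinates of M with respect to B_1B_2B_3: (1/5, 3/5, 1/5).
On side B_1B_2 the B_3-coordinate is zero; dropping M's B_3-weight 1/5 and renormalizing the remaining 1/5 : 3/5 gives weights 1/4, 3/4 on B_1, B_2.
N = (1/4)·(2, -5) + (3/4)·(-7, 5) = (-19/4, 5/2).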